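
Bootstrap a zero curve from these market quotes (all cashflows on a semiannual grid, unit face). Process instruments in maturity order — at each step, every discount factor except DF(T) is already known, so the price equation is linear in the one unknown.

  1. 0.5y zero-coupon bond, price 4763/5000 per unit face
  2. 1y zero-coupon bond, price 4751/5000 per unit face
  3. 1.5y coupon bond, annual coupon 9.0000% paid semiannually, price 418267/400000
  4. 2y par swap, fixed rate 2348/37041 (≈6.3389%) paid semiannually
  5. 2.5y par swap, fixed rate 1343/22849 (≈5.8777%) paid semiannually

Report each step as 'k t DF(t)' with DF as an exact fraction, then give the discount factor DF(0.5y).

1 1/2 4763/5000
2 1 4751/5000
3 3/2 9187/10000
4 2 4413/5000
5 5/2 8657/10000
DF(0.5y) = 4763/5000 ≈ 0.952600

step 1 [0.5y] zero: DF = P = 4763/5000 ≈ 0.952600
step 2 [1y] zero: DF = P = 4751/5000 ≈ 0.950200
step 3 [1.5y] bond c/2=9/200: DF=(418267/400000 − 9/200·(0.952600+0.950200))/(1+9/200) = 9187/10000 ≈ 0.918700
step 4 [2y] swap r/2=1174/37041: DF=(1 − 1174/37041·(0.952600+0.950200+0.918700))/(1+1174/37041) = 4413/5000 ≈ 0.882600
step 5 [2.5y] swap r/2=1343/45698: DF=(1 − 1343/45698·(0.952600+0.950200+0.918700+0.882600))/(1+1343/45698) = 8657/10000 ≈ 0.865700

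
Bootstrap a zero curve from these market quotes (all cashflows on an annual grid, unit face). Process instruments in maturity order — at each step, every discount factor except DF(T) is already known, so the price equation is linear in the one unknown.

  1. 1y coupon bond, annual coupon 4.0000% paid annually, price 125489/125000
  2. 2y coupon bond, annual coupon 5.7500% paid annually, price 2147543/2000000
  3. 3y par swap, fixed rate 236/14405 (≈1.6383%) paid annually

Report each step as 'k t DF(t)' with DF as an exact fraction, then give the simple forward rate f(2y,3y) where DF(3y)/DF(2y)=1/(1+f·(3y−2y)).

1 1 9653/10000
2 2 9629/10000
3 3 1191/1250
f(2y,3y) = ((9629/10000)/(1191/1250) − 1)/(1) = 101/9528 ≈ 1.0600%

step 1 [1y] bond c/1=1/25: DF=(125489/125000 − 1/25·(0))/(1+1/25) = 9653/10000 ≈ 0.965300
step 2 [2y] bond c/1=23/400: DF=(2147543/2000000 − 23/400·(0.965300))/(1+23/400) = 9629/10000 ≈ 0.962900
step 3 [3y] swap r/1=236/14405: DF=(1 − 236/14405·(0.965300+0.962900))/(1+236/14405) = 1191/1250 ≈ 0.952800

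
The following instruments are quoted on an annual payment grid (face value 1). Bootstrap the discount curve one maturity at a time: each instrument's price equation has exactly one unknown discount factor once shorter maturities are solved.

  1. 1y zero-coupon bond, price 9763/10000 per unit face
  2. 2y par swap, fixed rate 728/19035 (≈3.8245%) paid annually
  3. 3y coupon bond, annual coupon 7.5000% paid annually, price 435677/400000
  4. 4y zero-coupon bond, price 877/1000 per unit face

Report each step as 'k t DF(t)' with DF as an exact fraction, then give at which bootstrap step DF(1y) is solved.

1 1 9763/10000
2 2 1159/1250
3 3 2201/2500
4 4 877/1000
DF(1y) is solved at step 1

step 1 [1y] zero: DF = P = 9763/10000 ≈ 0.976300
step 2 [2y] swap r/1=728/19035: DF=(1 − 728/19035·(0.976300))/(1+728/19035) = 1159/1250 ≈ 0.927200
step 3 [3y] bond c/1=3/40: DF=(435677/400000 − 3/40·(0.976300+0.927200))/(1+3/40) = 2201/2500 ≈ 0.880400
step 4 [4y] zero: DF = P = 877/1000 ≈ 0.877000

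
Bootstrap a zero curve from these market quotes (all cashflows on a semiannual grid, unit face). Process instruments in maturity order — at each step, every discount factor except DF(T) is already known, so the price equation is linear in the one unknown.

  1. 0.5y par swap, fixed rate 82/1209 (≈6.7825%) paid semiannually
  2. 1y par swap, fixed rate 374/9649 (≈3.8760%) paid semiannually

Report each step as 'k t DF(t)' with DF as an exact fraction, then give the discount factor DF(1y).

step 1 [0.5y] swap r/2=41/1209: DF=(1 − 41/1209·(0))/(1+41/1209) = 1209/1250 ≈ 0.967200
step 2 [1y] swap r/2=187/9649: DF=(1 − 187/9649·(0.967200))/(1+187/9649) = 4813/5000 ≈ 0.962600

1 1/2 1209/1250
2 1 4813/5000
DF(1y) = 4813/5000 ≈ 0.962600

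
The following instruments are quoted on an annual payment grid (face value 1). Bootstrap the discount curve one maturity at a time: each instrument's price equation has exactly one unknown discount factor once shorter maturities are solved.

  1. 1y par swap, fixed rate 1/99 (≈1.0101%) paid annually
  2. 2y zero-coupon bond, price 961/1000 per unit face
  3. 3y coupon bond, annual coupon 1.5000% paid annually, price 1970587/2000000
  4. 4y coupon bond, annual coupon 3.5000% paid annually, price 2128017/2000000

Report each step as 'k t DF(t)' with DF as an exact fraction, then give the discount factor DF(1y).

step 1 [1y] swap r/1=1/99: DF=(1 − 1/99·(0))/(1+1/99) = 99/100 ≈ 0.990000
step 2 [2y] zero: DF = P = 961/1000 ≈ 0.961000
step 3 [3y] bond c/1=3/200: DF=(1970587/2000000 − 3/200·(0.990000+0.961000))/(1+3/200) = 9419/10000 ≈ 0.941900
step 4 [4y] bond c/1=7/200: DF=(2128017/2000000 − 7/200·(0.990000+0.961000+0.941900))/(1+7/200) = 4651/5000 ≈ 0.930200

1 1 99/100
2 2 961/1000
3 3 9419/10000
4 4 4651/5000
DF(1y) = 99/100 ≈ 0.990000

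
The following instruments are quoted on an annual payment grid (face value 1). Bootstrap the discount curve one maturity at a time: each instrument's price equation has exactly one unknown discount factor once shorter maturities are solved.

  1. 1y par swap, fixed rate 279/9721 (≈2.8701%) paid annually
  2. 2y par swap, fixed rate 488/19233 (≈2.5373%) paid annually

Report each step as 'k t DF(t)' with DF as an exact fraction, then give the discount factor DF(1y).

step 1 [1y] swap r/1=279/9721: DF=(1 − 279/9721·(0))/(1+279/9721) = 9721/10000 ≈ 0.972100
step 2 [2y] swap r/1=488/19233: DF=(1 − 488/19233·(0.972100))/(1+488/19233) = 1189/1250 ≈ 0.951200

1 1 9721/10000
2 2 1189/1250
DF(1y) = 9721/10000 ≈ 0.972100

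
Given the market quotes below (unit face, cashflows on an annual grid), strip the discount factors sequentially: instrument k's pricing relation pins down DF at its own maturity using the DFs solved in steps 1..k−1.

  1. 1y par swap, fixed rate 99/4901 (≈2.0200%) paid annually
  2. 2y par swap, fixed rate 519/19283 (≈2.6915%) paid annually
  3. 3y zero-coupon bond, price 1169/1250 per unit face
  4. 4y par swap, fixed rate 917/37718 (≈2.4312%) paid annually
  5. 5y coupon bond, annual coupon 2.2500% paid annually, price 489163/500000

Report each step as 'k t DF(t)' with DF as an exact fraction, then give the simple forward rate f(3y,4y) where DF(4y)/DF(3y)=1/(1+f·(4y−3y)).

1 1 4901/5000
2 2 9481/10000
3 3 1169/1250
4 4 9083/10000
5 5 4369/5000
f(3y,4y) = ((1169/1250)/(9083/10000) − 1)/(1) = 269/9083 ≈ 2.9616%

step 1 [1y] swap r/1=99/4901: DF=(1 − 99/4901·(0))/(1+99/4901) = 4901/5000 ≈ 0.980200
step 2 [2y] swap r/1=519/19283: DF=(1 − 519/19283·(0.980200))/(1+519/19283) = 9481/10000 ≈ 0.948100
step 3 [3y] zero: DF = P = 1169/1250 ≈ 0.935200
step 4 [4y] swap r/1=917/37718: DF=(1 − 917/37718·(0.980200+0.948100+0.935200))/(1+917/37718) = 9083/10000 ≈ 0.908300
step 5 [5y] bond c/1=9/400: DF=(489163/500000 − 9/400·(0.980200+0.948100+0.935200+0.908300))/(1+9/400) = 4369/5000 ≈ 0.873800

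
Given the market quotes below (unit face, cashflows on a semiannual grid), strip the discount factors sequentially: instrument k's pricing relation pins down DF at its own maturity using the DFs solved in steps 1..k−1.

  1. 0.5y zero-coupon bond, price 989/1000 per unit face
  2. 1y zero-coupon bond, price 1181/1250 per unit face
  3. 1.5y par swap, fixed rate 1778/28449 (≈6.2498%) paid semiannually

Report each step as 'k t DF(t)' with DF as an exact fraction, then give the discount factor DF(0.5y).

step 1 [0.5y] zero: DF = P = 989/1000 ≈ 0.989000
step 2 [1y] zero: DF = P = 1181/1250 ≈ 0.944800
step 3 [1.5y] swap r/2=889/28449: DF=(1 − 889/28449·(0.989000+0.944800))/(1+889/28449) = 9111/10000 ≈ 0.911100

1 1/2 989/1000
2 1 1181/1250
3 3/2 9111/10000
DF(0.5y) = 989/1000 ≈ 0.989000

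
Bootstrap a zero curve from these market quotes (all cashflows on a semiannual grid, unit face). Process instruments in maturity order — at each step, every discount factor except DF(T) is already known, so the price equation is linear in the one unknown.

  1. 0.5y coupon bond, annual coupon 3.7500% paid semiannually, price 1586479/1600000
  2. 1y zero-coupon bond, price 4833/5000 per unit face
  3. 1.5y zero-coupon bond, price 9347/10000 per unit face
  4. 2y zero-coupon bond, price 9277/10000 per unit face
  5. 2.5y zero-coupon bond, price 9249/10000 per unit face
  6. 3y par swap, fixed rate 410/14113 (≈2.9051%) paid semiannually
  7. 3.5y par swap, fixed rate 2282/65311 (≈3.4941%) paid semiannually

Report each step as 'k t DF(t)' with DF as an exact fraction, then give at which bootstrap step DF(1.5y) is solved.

1 1/2 9733/10000
2 1 4833/5000
3 3/2 9347/10000
4 2 9277/10000
5 5/2 9249/10000
6 3 459/500
7 7/2 8859/10000
DF(1.5y) is solved at step 3

step 1 [0.5y] bond c/2=3/160: DF=(1586479/1600000 − 3/160·(0))/(1+3/160) = 9733/10000 ≈ 0.973300
step 2 [1y] zero: DF = P = 4833/5000 ≈ 0.966600
step 3 [1.5y] zero: DF = P = 9347/10000 ≈ 0.934700
step 4 [2y] zero: DF = P = 9277/10000 ≈ 0.927700
step 5 [2.5y] zero: DF = P = 9249/10000 ≈ 0.924900
step 6 [3y] swap r/2=205/14113: DF=(1 − 205/14113·(0.973300+0.966600+0.934700+0.927700+0.924900))/(1+205/14113) = 459/500 ≈ 0.918000
step 7 [3.5y] swap r/2=1141/65311: DF=(1 − 1141/65311·(0.973300+0.966600+0.934700+0.927700+0.924900+0.918000))/(1+1141/65311) = 8859/10000 ≈ 0.885900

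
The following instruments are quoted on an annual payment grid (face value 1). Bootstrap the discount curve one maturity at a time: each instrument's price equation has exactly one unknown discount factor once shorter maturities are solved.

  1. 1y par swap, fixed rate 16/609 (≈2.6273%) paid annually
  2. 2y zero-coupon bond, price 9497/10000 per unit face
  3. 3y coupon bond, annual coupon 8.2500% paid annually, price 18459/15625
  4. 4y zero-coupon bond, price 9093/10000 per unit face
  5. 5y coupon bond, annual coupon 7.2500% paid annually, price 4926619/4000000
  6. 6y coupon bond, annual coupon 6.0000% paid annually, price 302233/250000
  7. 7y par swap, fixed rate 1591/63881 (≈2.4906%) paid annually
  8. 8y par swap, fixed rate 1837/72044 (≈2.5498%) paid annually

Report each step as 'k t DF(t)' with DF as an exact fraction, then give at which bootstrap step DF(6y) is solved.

1 1 609/625
2 2 9497/10000
3 3 9447/10000
4 4 9093/10000
5 5 893/1000
6 6 8761/10000
7 7 8409/10000
8 8 8163/10000
DF(6y) is solved at step 6

step 1 [1y] swap r/1=16/609: DF=(1 − 16/609·(0))/(1+16/609) = 609/625 ≈ 0.974400
step 2 [2y] zero: DF = P = 9497/10000 ≈ 0.949700
step 3 [3y] bond c/1=33/400: DF=(18459/15625 − 33/400·(0.974400+0.949700))/(1+33/400) = 9447/10000 ≈ 0.944700
step 4 [4y] zero: DF = P = 9093/10000 ≈ 0.909300
step 5 [5y] bond c/1=29/400: DF=(4926619/4000000 − 29/400·(0.974400+0.949700+0.944700+0.909300))/(1+29/400) = 893/1000 ≈ 0.893000
step 6 [6y] bond c/1=3/50: DF=(302233/250000 − 3/50·(0.974400+0.949700+0.944700+0.909300+0.893000))/(1+3/50) = 8761/10000 ≈ 0.876100
step 7 [7y] swap r/1=1591/63881: DF=(1 − 1591/63881·(0.974400+0.949700+0.944700+0.909300+0.893000+0.876100))/(1+1591/63881) = 8409/10000 ≈ 0.840900
step 8 [8y] swap r/1=1837/72044: DF=(1 − 1837/72044·(0.974400+0.949700+0.944700+0.909300+0.893000+0.876100+0.840900))/(1+1837/72044) = 8163/10000 ≈ 0.816300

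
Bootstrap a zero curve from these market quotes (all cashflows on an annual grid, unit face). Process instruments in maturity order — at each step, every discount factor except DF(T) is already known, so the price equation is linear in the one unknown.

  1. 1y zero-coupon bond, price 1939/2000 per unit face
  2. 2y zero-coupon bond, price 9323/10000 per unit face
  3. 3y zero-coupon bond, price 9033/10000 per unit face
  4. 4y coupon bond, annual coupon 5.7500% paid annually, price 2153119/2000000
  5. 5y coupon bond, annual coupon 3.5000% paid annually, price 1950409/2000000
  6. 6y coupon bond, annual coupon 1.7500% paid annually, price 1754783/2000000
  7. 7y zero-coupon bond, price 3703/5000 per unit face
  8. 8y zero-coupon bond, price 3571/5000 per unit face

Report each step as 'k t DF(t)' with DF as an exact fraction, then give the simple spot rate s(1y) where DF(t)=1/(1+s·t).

1 1 1939/2000
2 2 9323/10000
3 3 9033/10000
4 4 1731/2000
5 5 8181/10000
6 6 7851/10000
7 7 3703/5000
8 8 3571/5000
s(1y) = (1/(1939/2000) − 1)/(1) = 61/1939 ≈ 3.1460%

step 1 [1y] zero: DF = P = 1939/2000 ≈ 0.969500
step 2 [2y] zero: DF = P = 9323/10000 ≈ 0.932300
step 3 [3y] zero: DF = P = 9033/10000 ≈ 0.903300
step 4 [4y] bond c/1=23/400: DF=(2153119/2000000 − 23/400·(0.969500+0.932300+0.903300))/(1+23/400) = 1731/2000 ≈ 0.865500
step 5 [5y] bond c/1=7/200: DF=(1950409/2000000 − 7/200·(0.969500+0.932300+0.903300+0.865500))/(1+7/200) = 8181/10000 ≈ 0.818100
step 6 [6y] bond c/1=7/400: DF=(1754783/2000000 − 7/400·(0.969500+0.932300+0.903300+0.865500+0.818100))/(1+7/400) = 7851/10000 ≈ 0.785100
step 7 [7y] zero: DF = P = 3703/5000 ≈ 0.740600
step 8 [8y] zero: DF = P = 3571/5000 ≈ 0.714200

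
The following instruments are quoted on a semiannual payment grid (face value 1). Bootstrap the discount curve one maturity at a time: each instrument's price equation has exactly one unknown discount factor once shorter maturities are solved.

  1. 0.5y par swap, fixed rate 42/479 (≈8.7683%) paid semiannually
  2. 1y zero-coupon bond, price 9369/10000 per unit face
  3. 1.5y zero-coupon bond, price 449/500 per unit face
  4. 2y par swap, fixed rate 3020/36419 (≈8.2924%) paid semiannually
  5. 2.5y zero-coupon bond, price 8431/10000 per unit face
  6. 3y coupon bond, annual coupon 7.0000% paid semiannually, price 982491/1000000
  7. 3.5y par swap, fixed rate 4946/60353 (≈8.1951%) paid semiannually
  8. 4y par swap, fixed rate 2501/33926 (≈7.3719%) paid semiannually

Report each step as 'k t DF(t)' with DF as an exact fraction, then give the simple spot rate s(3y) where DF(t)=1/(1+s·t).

step 1 [0.5y] swap r/2=21/479: DF=(1 − 21/479·(0))/(1+21/479) = 479/500 ≈ 0.958000
step 2 [1y] zero: DF = P = 9369/10000 ≈ 0.936900
step 3 [1.5y] zero: DF = P = 449/500 ≈ 0.898000
step 4 [2y] swap r/2=1510/36419: DF=(1 − 1510/36419·(0.958000+0.936900+0.898000))/(1+1510/36419) = 849/1000 ≈ 0.849000
step 5 [2.5y] zero: DF = P = 8431/10000 ≈ 0.843100
step 6 [3y] bond c/2=7/200: DF=(982491/1000000 − 7/200·(0.958000+0.936900+0.898000+0.849000+0.843100))/(1+7/200) = 997/1250 ≈ 0.797600
step 7 [3.5y] swap r/2=2473/60353: DF=(1 − 2473/60353·(0.958000+0.936900+0.898000+0.849000+0.843100+0.797600))/(1+2473/60353) = 7527/10000 ≈ 0.752700
step 8 [4y] swap r/2=2501/67852: DF=(1 − 2501/67852·(0.958000+0.936900+0.898000+0.849000+0.843100+0.797600+0.752700))/(1+2501/67852) = 7499/10000 ≈ 0.749900

1 1/2 479/500
2 1 9369/10000
3 3/2 449/500
4 2 849/1000
5 5/2 8431/10000
6 3 997/1250
7 7/2 7527/10000
8 4 7499/10000
s(3y) = (1/(997/1250) − 1)/(3) = 253/2991 ≈ 8.4587%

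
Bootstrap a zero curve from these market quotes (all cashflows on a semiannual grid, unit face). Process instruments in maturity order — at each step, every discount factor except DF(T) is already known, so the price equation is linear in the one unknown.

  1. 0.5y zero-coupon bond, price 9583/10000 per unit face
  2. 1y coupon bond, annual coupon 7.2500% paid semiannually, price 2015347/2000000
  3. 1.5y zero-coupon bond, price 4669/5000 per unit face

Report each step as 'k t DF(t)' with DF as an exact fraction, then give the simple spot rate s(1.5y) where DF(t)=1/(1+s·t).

step 1 [0.5y] zero: DF = P = 9583/10000 ≈ 0.958300
step 2 [1y] bond c/2=29/800: DF=(2015347/2000000 − 29/800·(0.958300))/(1+29/800) = 9389/10000 ≈ 0.938900
step 3 [1.5y] zero: DF = P = 4669/5000 ≈ 0.933800

1 1/2 9583/10000
2 1 9389/10000
3 3/2 4669/5000
s(1.5y) = (1/(4669/5000) − 1)/(3/2) = 662/14007 ≈ 4.7262%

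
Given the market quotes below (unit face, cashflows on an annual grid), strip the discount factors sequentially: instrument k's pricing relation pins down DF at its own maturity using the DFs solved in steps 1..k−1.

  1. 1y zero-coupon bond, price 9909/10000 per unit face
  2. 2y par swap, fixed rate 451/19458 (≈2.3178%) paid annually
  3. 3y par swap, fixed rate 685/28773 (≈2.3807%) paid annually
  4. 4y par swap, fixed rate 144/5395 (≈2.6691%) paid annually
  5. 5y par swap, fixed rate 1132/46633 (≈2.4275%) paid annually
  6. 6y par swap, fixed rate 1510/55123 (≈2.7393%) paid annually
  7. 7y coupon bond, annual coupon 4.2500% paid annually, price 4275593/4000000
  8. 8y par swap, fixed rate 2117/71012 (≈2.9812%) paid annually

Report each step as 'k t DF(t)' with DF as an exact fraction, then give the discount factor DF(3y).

1 1 9909/10000
2 2 9549/10000
3 3 1863/2000
4 4 562/625
5 5 2217/2500
6 6 849/1000
7 7 4003/5000
8 8 7883/10000
DF(3y) = 1863/2000 ≈ 0.931500

step 1 [1y] zero: DF = P = 9909/10000 ≈ 0.990900
step 2 [2y] swap r/1=451/19458: DF=(1 − 451/19458·(0.990900))/(1+451/19458) = 9549/10000 ≈ 0.954900
step 3 [3y] swap r/1=685/28773: DF=(1 − 685/28773·(0.990900+0.954900))/(1+685/28773) = 1863/2000 ≈ 0.931500
step 4 [4y] swap r/1=144/5395: DF=(1 − 144/5395·(0.990900+0.954900+0.931500))/(1+144/5395) = 562/625 ≈ 0.899200
step 5 [5y] swap r/1=1132/46633: DF=(1 − 1132/46633·(0.990900+0.954900+0.931500+0.899200))/(1+1132/46633) = 2217/2500 ≈ 0.886800
step 6 [6y] swap r/1=1510/55123: DF=(1 − 1510/55123·(0.990900+0.954900+0.931500+0.899200+0.886800))/(1+1510/55123) = 849/1000 ≈ 0.849000
step 7 [7y] bond c/1=17/400: DF=(4275593/4000000 − 17/400·(0.990900+0.954900+0.931500+0.899200+0.886800+0.849000))/(1+17/400) = 4003/5000 ≈ 0.800600
step 8 [8y] swap r/1=2117/71012: DF=(1 − 2117/71012·(0.990900+0.954900+0.931500+0.899200+0.886800+0.849000+0.800600))/(1+2117/71012) = 7883/10000 ≈ 0.788300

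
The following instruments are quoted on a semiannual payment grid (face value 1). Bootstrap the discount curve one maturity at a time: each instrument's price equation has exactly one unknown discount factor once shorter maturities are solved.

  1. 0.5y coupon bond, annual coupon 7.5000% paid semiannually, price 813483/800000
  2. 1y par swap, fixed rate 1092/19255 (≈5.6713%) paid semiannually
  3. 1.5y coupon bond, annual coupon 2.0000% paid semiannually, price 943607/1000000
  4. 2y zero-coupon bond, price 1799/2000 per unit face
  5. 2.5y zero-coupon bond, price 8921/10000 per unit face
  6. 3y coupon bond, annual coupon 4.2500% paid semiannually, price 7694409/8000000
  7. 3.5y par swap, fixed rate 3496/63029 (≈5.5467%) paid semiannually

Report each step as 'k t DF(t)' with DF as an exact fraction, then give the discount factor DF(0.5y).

step 1 [0.5y] bond c/2=3/80: DF=(813483/800000 − 3/80·(0))/(1+3/80) = 9801/10000 ≈ 0.980100
step 2 [1y] swap r/2=546/19255: DF=(1 − 546/19255·(0.980100))/(1+546/19255) = 4727/5000 ≈ 0.945400
step 3 [1.5y] bond c/2=1/100: DF=(943607/1000000 − 1/100·(0.980100+0.945400))/(1+1/100) = 572/625 ≈ 0.915200
step 4 [2y] zero: DF = P = 1799/2000 ≈ 0.899500
step 5 [2.5y] zero: DF = P = 8921/10000 ≈ 0.892100
step 6 [3y] bond c/2=17/800: DF=(7694409/8000000 − 17/800·(0.980100+0.945400+0.915200+0.899500+0.892100))/(1+17/800) = 4227/5000 ≈ 0.845400
step 7 [3.5y] swap r/2=1748/63029: DF=(1 − 1748/63029·(0.980100+0.945400+0.915200+0.899500+0.892100+0.845400))/(1+1748/63029) = 2063/2500 ≈ 0.825200

1 1/2 9801/10000
2 1 4727/5000
3 3/2 572/625
4 2 1799/2000
5 5/2 8921/10000
6 3 4227/5000
7 7/2 2063/2500
DF(0.5y) = 9801/10000 ≈ 0.980100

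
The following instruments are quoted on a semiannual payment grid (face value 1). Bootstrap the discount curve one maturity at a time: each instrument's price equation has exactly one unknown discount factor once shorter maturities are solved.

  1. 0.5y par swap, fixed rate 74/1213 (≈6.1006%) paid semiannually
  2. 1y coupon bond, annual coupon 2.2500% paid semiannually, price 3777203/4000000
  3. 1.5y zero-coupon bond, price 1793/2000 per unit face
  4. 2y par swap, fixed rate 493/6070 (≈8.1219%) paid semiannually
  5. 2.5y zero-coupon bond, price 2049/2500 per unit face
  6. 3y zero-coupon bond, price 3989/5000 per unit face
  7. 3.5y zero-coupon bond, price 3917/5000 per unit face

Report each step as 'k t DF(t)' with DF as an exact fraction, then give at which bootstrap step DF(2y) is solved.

1 1/2 1213/1250
2 1 923/1000
3 3/2 1793/2000
4 2 8521/10000
5 5/2 2049/2500
6 3 3989/5000
7 7/2 3917/5000
DF(2y) is solved at step 4

step 1 [0.5y] swap r/2=37/1213: DF=(1 − 37/1213·(0))/(1+37/1213) = 1213/1250 ≈ 0.970400
step 2 [1y] bond c/2=9/800: DF=(3777203/4000000 − 9/800·(0.970400))/(1+9/800) = 923/1000 ≈ 0.923000
step 3 [1.5y] zero: DF = P = 1793/2000 ≈ 0.896500
step 4 [2y] swap r/2=493/12140: DF=(1 − 493/12140·(0.970400+0.923000+0.896500))/(1+493/12140) = 8521/10000 ≈ 0.852100
step 5 [2.5y] zero: DF = P = 2049/2500 ≈ 0.819600
step 6 [3y] zero: DF = P = 3989/5000 ≈ 0.797800
step 7 [3.5y] zero: DF = P = 3917/5000 ≈ 0.783400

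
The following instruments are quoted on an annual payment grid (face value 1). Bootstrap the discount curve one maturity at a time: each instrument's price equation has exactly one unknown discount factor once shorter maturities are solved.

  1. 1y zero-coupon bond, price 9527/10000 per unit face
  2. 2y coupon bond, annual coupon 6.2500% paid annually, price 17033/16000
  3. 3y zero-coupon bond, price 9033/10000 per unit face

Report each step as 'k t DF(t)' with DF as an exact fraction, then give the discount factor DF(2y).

1 1 9527/10000
2 2 9459/10000
3 3 9033/10000
DF(2y) = 9459/10000 ≈ 0.945900

step 1 [1y] zero: DF = P = 9527/10000 ≈ 0.952700
step 2 [2y] bond c/1=1/16: DF=(17033/16000 − 1/16·(0.952700))/(1+1/16) = 9459/10000 ≈ 0.945900
step 3 [3y] zero: DF = P = 9033/10000 ≈ 0.903300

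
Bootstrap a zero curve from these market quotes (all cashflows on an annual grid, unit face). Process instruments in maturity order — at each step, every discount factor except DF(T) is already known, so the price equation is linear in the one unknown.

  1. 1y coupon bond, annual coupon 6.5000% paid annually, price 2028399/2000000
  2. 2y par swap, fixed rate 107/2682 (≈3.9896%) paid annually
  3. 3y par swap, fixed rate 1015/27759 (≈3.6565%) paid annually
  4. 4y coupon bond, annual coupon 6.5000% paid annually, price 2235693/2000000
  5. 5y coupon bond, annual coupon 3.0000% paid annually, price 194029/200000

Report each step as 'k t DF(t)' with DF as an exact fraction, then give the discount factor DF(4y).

step 1 [1y] bond c/1=13/200: DF=(2028399/2000000 − 13/200·(0))/(1+13/200) = 9523/10000 ≈ 0.952300
step 2 [2y] swap r/1=107/2682: DF=(1 − 107/2682·(0.952300))/(1+107/2682) = 9251/10000 ≈ 0.925100
step 3 [3y] swap r/1=1015/27759: DF=(1 − 1015/27759·(0.952300+0.925100))/(1+1015/27759) = 1797/2000 ≈ 0.898500
step 4 [4y] bond c/1=13/200: DF=(2235693/2000000 − 13/200·(0.952300+0.925100+0.898500))/(1+13/200) = 4401/5000 ≈ 0.880200
step 5 [5y] bond c/1=3/100: DF=(194029/200000 − 3/100·(0.952300+0.925100+0.898500+0.880200))/(1+3/100) = 4177/5000 ≈ 0.835400

1 1 9523/10000
2 2 9251/10000
3 3 1797/2000
4 4 4401/5000
5 5 4177/5000
DF(4y) = 4401/5000 ≈ 0.880200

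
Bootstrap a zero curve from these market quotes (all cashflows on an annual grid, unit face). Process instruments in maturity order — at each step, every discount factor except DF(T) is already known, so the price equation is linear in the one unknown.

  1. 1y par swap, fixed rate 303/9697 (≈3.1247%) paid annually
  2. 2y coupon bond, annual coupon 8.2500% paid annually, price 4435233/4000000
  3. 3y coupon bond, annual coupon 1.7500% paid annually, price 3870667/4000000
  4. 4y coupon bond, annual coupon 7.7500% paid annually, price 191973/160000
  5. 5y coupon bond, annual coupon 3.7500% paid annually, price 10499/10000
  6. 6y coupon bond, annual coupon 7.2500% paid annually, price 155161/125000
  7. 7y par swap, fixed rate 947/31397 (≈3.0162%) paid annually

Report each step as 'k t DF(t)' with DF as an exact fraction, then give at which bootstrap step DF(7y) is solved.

step 1 [1y] swap r/1=303/9697: DF=(1 − 303/9697·(0))/(1+303/9697) = 9697/10000 ≈ 0.969700
step 2 [2y] bond c/1=33/400: DF=(4435233/4000000 − 33/400·(0.969700))/(1+33/400) = 594/625 ≈ 0.950400
step 3 [3y] bond c/1=7/400: DF=(3870667/4000000 − 7/400·(0.969700+0.950400))/(1+7/400) = 459/500 ≈ 0.918000
step 4 [4y] bond c/1=31/400: DF=(191973/160000 − 31/400·(0.969700+0.950400+0.918000))/(1+31/400) = 4547/5000 ≈ 0.909400
step 5 [5y] bond c/1=3/80: DF=(10499/10000 − 3/80·(0.969700+0.950400+0.918000+0.909400))/(1+3/80) = 1753/2000 ≈ 0.876500
step 6 [6y] bond c/1=29/400: DF=(155161/125000 − 29/400·(0.969700+0.950400+0.918000+0.909400+0.876500))/(1+29/400) = 528/625 ≈ 0.844800
step 7 [7y] swap r/1=947/31397: DF=(1 − 947/31397·(0.969700+0.950400+0.918000+0.909400+0.876500+0.844800))/(1+947/31397) = 4053/5000 ≈ 0.810600

1 1 9697/10000
2 2 594/625
3 3 459/500
4 4 4547/5000
5 5 1753/2000
6 6 528/625
7 7 4053/5000
DF(7y) is solved at step 7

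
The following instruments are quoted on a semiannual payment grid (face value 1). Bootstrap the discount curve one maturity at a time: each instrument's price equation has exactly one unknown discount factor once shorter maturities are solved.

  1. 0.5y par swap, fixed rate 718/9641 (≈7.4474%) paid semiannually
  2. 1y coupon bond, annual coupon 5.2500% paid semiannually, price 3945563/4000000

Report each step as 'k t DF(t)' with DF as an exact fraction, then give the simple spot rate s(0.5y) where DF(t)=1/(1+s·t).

step 1 [0.5y] swap r/2=359/9641: DF=(1 − 359/9641·(0))/(1+359/9641) = 9641/10000 ≈ 0.964100
step 2 [1y] bond c/2=21/800: DF=(3945563/4000000 − 21/800·(0.964100))/(1+21/800) = 1873/2000 ≈ 0.936500

1 1/2 9641/10000
2 1 1873/2000
s(0.5y) = (1/(9641/10000) − 1)/(1/2) = 718/9641 ≈ 7.4474%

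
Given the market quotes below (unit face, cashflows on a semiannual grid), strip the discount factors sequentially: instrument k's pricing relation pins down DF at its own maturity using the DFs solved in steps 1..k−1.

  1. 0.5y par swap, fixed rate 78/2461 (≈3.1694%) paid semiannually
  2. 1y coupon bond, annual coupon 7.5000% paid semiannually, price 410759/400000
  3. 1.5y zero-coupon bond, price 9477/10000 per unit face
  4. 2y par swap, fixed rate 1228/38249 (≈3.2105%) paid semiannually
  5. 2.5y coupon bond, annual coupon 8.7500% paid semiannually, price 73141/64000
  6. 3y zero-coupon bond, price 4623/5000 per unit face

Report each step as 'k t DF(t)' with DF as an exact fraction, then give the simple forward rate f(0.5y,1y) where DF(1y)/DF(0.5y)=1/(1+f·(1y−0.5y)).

1 1/2 2461/2500
2 1 4771/5000
3 3/2 9477/10000
4 2 4693/5000
5 5/2 4673/5000
6 3 4623/5000
f(0.5y,1y) = ((2461/2500)/(4771/5000) − 1)/(1/2) = 302/4771 ≈ 6.3299%

step 1 [0.5y] swap r/2=39/2461: DF=(1 − 39/2461·(0))/(1+39/2461) = 2461/2500 ≈ 0.984400
step 2 [1y] bond c/2=3/80: DF=(410759/400000 − 3/80·(0.984400))/(1+3/80) = 4771/5000 ≈ 0.954200
step 3 [1.5y] zero: DF = P = 9477/10000 ≈ 0.947700
step 4 [2y] swap r/2=614/38249: DF=(1 − 614/38249·(0.984400+0.954200+0.947700))/(1+614/38249) = 4693/5000 ≈ 0.938600
step 5 [2.5y] bond c/2=7/160: DF=(73141/64000 − 7/160·(0.984400+0.954200+0.947700+0.938600))/(1+7/160) = 4673/5000 ≈ 0.934600
step 6 [3y] zero: DF = P = 4623/5000 ≈ 0.924600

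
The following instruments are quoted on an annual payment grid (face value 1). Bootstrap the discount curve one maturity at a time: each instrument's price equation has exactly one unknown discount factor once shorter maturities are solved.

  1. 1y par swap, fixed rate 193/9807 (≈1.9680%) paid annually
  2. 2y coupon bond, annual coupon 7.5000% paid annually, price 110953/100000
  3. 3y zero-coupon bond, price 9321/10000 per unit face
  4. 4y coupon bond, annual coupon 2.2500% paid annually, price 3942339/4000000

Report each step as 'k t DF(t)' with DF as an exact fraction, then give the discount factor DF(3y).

1 1 9807/10000
2 2 9637/10000
3 3 9321/10000
4 4 4503/5000
DF(3y) = 9321/10000 ≈ 0.932100

step 1 [1y] swap r/1=193/9807: DF=(1 − 193/9807·(0))/(1+193/9807) = 9807/10000 ≈ 0.980700
step 2 [2y] bond c/1=3/40: DF=(110953/100000 − 3/40·(0.980700))/(1+3/40) = 9637/10000 ≈ 0.963700
step 3 [3y] zero: DF = P = 9321/10000 ≈ 0.932100
step 4 [4y] bond c/1=9/400: DF=(3942339/4000000 − 9/400·(0.980700+0.963700+0.932100))/(1+9/400) = 4503/5000 ≈ 0.900600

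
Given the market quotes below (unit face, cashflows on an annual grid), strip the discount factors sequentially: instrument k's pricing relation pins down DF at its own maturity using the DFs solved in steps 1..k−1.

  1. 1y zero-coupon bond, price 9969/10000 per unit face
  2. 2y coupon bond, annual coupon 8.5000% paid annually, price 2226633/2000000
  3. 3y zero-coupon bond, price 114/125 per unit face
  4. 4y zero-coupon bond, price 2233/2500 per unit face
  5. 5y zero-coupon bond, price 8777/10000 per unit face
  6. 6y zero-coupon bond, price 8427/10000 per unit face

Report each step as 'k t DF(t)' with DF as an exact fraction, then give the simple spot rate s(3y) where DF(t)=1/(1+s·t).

step 1 [1y] zero: DF = P = 9969/10000 ≈ 0.996900
step 2 [2y] bond c/1=17/200: DF=(2226633/2000000 − 17/200·(0.996900))/(1+17/200) = 237/250 ≈ 0.948000
step 3 [3y] zero: DF = P = 114/125 ≈ 0.912000
step 4 [4y] zero: DF = P = 2233/2500 ≈ 0.893200
step 5 [5y] zero: DF = P = 8777/10000 ≈ 0.877700
step 6 [6y] zero: DF = P = 8427/10000 ≈ 0.842700

1 1 9969/10000
2 2 237/250
3 3 114/125
4 4 2233/2500
5 5 8777/10000
6 6 8427/10000
s(3y) = (1/(114/125) − 1)/(3) = 11/342 ≈ 3.2164%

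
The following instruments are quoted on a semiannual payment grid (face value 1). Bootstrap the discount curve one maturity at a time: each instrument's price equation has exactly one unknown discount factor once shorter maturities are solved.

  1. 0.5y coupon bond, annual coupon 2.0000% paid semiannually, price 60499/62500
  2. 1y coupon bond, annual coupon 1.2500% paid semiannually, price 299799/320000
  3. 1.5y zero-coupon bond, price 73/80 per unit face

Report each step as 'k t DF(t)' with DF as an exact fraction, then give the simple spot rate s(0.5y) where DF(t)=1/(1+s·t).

1 1/2 599/625
2 1 9251/10000
3 3/2 73/80
s(0.5y) = (1/(599/625) − 1)/(1/2) = 52/599 ≈ 8.6811%

step 1 [0.5y] bond c/2=1/100: DF=(60499/62500 − 1/100·(0))/(1+1/100) = 599/625 ≈ 0.958400
step 2 [1y] bond c/2=1/160: DF=(299799/320000 − 1/160·(0.958400))/(1+1/160) = 9251/10000 ≈ 0.925100
step 3 [1.5y] zero: DF = P = 73/80 ≈ 0.912500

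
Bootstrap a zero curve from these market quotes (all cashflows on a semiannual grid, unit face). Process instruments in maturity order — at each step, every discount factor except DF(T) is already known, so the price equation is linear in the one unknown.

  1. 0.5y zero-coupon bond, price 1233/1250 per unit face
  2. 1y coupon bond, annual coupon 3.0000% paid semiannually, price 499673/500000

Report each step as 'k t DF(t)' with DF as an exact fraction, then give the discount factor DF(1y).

step 1 [0.5y] zero: DF = P = 1233/1250 ≈ 0.986400
step 2 [1y] bond c/2=3/200: DF=(499673/500000 − 3/200·(0.986400))/(1+3/200) = 97/100 ≈ 0.970000

1 1/2 1233/1250
2 1 97/100
DF(1y) = 97/100 ≈ 0.970000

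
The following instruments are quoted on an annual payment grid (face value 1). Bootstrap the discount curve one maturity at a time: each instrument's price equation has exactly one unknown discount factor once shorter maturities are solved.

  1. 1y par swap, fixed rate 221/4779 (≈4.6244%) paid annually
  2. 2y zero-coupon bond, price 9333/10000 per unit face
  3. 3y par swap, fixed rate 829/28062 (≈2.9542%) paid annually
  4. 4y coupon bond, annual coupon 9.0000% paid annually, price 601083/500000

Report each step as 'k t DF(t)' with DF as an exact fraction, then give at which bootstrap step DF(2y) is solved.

step 1 [1y] swap r/1=221/4779: DF=(1 − 221/4779·(0))/(1+221/4779) = 4779/5000 ≈ 0.955800
step 2 [2y] zero: DF = P = 9333/10000 ≈ 0.933300
step 3 [3y] swap r/1=829/28062: DF=(1 − 829/28062·(0.955800+0.933300))/(1+829/28062) = 9171/10000 ≈ 0.917100
step 4 [4y] bond c/1=9/100: DF=(601083/500000 − 9/100·(0.955800+0.933300+0.917100))/(1+9/100) = 1089/1250 ≈ 0.871200

1 1 4779/5000
2 2 9333/10000
3 3 9171/10000
4 4 1089/1250
DF(2y) is solved at step 2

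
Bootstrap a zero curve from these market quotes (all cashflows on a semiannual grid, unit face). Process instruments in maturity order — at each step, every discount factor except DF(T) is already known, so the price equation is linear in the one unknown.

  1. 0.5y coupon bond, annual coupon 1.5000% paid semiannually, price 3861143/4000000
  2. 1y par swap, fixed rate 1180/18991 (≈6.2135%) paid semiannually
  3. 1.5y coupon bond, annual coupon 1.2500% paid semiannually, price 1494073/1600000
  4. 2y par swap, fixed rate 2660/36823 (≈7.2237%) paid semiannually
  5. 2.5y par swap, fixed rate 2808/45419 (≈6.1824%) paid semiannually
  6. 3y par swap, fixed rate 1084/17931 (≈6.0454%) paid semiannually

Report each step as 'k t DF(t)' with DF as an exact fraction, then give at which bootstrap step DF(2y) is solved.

step 1 [0.5y] bond c/2=3/400: DF=(3861143/4000000 − 3/400·(0))/(1+3/400) = 9581/10000 ≈ 0.958100
step 2 [1y] swap r/2=590/18991: DF=(1 − 590/18991·(0.958100))/(1+590/18991) = 941/1000 ≈ 0.941000
step 3 [1.5y] bond c/2=1/160: DF=(1494073/1600000 − 1/160·(0.958100+0.941000))/(1+1/160) = 4581/5000 ≈ 0.916200
step 4 [2y] swap r/2=1330/36823: DF=(1 − 1330/36823·(0.958100+0.941000+0.916200))/(1+1330/36823) = 867/1000 ≈ 0.867000
step 5 [2.5y] swap r/2=1404/45419: DF=(1 − 1404/45419·(0.958100+0.941000+0.916200+0.867000))/(1+1404/45419) = 2149/2500 ≈ 0.859600
step 6 [3y] swap r/2=542/17931: DF=(1 − 542/17931·(0.958100+0.941000+0.916200+0.867000+0.859600))/(1+542/17931) = 4187/5000 ≈ 0.837400

1 1/2 9581/10000
2 1 941/1000
3 3/2 4581/5000
4 2 867/1000
5 5/2 2149/2500
6 3 4187/5000
DF(2y) is solved at step 4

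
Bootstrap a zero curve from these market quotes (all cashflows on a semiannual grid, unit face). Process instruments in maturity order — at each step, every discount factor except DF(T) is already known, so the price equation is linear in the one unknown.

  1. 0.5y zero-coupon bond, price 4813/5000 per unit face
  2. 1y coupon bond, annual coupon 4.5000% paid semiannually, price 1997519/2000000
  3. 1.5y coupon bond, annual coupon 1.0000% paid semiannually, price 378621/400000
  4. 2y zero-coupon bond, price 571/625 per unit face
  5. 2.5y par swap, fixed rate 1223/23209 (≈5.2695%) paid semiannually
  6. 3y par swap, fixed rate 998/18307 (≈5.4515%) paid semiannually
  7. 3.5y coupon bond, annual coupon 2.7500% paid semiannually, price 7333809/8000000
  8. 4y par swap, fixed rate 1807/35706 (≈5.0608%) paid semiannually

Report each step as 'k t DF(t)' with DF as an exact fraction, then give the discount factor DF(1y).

step 1 [0.5y] zero: DF = P = 4813/5000 ≈ 0.962600
step 2 [1y] bond c/2=9/400: DF=(1997519/2000000 − 9/400·(0.962600))/(1+9/400) = 2389/2500 ≈ 0.955600
step 3 [1.5y] bond c/2=1/200: DF=(378621/400000 − 1/200·(0.962600+0.955600))/(1+1/200) = 9323/10000 ≈ 0.932300
step 4 [2y] zero: DF = P = 571/625 ≈ 0.913600
step 5 [2.5y] swap r/2=1223/46418: DF=(1 − 1223/46418·(0.962600+0.955600+0.932300+0.913600))/(1+1223/46418) = 8777/10000 ≈ 0.877700
step 6 [3y] swap r/2=499/18307: DF=(1 − 499/18307·(0.962600+0.955600+0.932300+0.913600+0.877700))/(1+499/18307) = 8503/10000 ≈ 0.850300
step 7 [3.5y] bond c/2=11/800: DF=(7333809/8000000 − 11/800·(0.962600+0.955600+0.932300+0.913600+0.877700+0.850300))/(1+11/800) = 4149/5000 ≈ 0.829800
step 8 [4y] swap r/2=1807/71412: DF=(1 − 1807/71412·(0.962600+0.955600+0.932300+0.913600+0.877700+0.850300+0.829800))/(1+1807/71412) = 8193/10000 ≈ 0.819300

1 1/2 4813/5000
2 1 2389/2500
3 3/2 9323/10000
4 2 571/625
5 5/2 8777/10000
6 3 8503/10000
7 7/2 4149/5000
8 4 8193/10000
DF(1y) = 2389/2500 ≈ 0.955600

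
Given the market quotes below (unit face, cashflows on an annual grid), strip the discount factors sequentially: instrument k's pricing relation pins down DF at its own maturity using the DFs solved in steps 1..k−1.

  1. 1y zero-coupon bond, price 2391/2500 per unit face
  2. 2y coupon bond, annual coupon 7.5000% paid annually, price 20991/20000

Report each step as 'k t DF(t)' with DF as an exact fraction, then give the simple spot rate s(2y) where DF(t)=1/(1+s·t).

step 1 [1y] zero: DF = P = 2391/2500 ≈ 0.956400
step 2 [2y] bond c/1=3/40: DF=(20991/20000 − 3/40·(0.956400))/(1+3/40) = 1137/1250 ≈ 0.909600

1 1 2391/2500
2 2 1137/1250
s(2y) = (1/(1137/1250) − 1)/(2) = 113/2274 ≈ 4.9692%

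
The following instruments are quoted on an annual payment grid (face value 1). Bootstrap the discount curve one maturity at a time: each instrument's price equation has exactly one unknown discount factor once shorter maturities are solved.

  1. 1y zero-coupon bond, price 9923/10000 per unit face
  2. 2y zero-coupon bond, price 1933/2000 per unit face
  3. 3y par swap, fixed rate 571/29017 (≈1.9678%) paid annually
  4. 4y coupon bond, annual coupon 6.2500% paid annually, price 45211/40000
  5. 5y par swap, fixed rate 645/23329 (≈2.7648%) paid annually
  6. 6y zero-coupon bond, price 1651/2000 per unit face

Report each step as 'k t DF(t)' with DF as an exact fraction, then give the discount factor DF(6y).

1 1 9923/10000
2 2 1933/2000
3 3 9429/10000
4 4 8931/10000
5 5 871/1000
6 6 1651/2000
DF(6y) = 1651/2000 ≈ 0.825500

step 1 [1y] zero: DF = P = 9923/10000 ≈ 0.992300
step 2 [2y] zero: DF = P = 1933/2000 ≈ 0.966500
step 3 [3y] swap r/1=571/29017: DF=(1 − 571/29017·(0.992300+0.966500))/(1+571/29017) = 9429/10000 ≈ 0.942900
step 4 [4y] bond c/1=1/16: DF=(45211/40000 − 1/16·(0.992300+0.966500+0.942900))/(1+1/16) = 8931/10000 ≈ 0.893100
step 5 [5y] swap r/1=645/23329: DF=(1 − 645/23329·(0.992300+0.966500+0.942900+0.893100))/(1+645/23329) = 871/1000 ≈ 0.871000
step 6 [6y] zero: DF = P = 1651/2000 ≈ 0.825500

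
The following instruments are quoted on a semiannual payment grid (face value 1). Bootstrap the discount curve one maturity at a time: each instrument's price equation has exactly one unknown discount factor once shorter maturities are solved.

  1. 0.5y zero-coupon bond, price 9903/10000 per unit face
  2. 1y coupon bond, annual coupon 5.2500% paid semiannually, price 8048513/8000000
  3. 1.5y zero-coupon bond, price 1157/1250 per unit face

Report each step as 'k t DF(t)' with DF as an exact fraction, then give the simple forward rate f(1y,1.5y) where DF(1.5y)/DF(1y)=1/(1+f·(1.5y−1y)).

step 1 [0.5y] zero: DF = P = 9903/10000 ≈ 0.990300
step 2 [1y] bond c/2=21/800: DF=(8048513/8000000 − 21/800·(0.990300))/(1+21/800) = 191/200 ≈ 0.955000
step 3 [1.5y] zero: DF = P = 1157/1250 ≈ 0.925600

1 1/2 9903/10000
2 1 191/200
3 3/2 1157/1250
f(1y,1.5y) = ((191/200)/(1157/1250) − 1)/(1/2) = 147/2314 ≈ 6.3526%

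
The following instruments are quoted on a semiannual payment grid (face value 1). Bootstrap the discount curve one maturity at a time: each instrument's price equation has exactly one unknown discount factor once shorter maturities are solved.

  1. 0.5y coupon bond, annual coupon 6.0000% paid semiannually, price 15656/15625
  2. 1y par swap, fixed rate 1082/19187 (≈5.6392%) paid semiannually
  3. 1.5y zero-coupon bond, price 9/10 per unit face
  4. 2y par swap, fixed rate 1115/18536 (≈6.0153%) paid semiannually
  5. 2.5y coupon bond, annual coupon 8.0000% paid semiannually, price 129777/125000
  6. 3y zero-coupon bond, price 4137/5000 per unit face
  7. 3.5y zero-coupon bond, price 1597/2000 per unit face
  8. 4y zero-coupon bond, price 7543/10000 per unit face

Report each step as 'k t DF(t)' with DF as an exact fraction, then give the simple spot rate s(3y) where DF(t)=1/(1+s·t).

step 1 [0.5y] bond c/2=3/100: DF=(15656/15625 − 3/100·(0))/(1+3/100) = 608/625 ≈ 0.972800
step 2 [1y] swap r/2=541/19187: DF=(1 − 541/19187·(0.972800))/(1+541/19187) = 9459/10000 ≈ 0.945900
step 3 [1.5y] zero: DF = P = 9/10 ≈ 0.900000
step 4 [2y] swap r/2=1115/37072: DF=(1 − 1115/37072·(0.972800+0.945900+0.900000))/(1+1115/37072) = 1777/2000 ≈ 0.888500
step 5 [2.5y] bond c/2=1/25: DF=(129777/125000 − 1/25·(0.972800+0.945900+0.900000+0.888500))/(1+1/25) = 8557/10000 ≈ 0.855700
step 6 [3y] zero: DF = P = 4137/5000 ≈ 0.827400
step 7 [3.5y] zero: DF = P = 1597/2000 ≈ 0.798500
step 8 [4y] zero: DF = P = 7543/10000 ≈ 0.754300

1 1/2 608/625
2 1 9459/10000
3 3/2 9/10
4 2 1777/2000
5 5/2 8557/10000
6 3 4137/5000
7 7/2 1597/2000
8 4 7543/10000
s(3y) = (1/(4137/5000) − 1)/(3) = 863/12411 ≈ 6.9535%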